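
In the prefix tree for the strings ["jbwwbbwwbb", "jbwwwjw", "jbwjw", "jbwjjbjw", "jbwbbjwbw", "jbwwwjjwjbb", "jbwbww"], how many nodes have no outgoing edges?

A leaf is a node with no children — equivalently, the end of a word that is not a proper prefix of any other stored word.
Those words: "jbwbbjwbw", "jbwbww", "jbwjjbjw", "jbwjw", "jbwwbbwwbb", "jbwwwjjwjbb", "jbwwwjw"
Leaf count: 7

7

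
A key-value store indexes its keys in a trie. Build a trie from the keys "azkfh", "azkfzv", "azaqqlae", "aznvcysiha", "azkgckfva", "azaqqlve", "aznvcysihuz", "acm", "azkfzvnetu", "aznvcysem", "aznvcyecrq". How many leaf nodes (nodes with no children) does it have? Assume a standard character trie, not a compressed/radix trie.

A leaf is a node with no children — equivalently, the end of a word that is not a proper prefix of any other stored word.
Those words: "acm", "azaqqlae", "azaqqlve", "azkfh", "azkfzvnetu", "azkgckfva", "aznvcyecrq", "aznvcysem", "aznvcysiha", "aznvcysihuz"
Leaf count: 10

10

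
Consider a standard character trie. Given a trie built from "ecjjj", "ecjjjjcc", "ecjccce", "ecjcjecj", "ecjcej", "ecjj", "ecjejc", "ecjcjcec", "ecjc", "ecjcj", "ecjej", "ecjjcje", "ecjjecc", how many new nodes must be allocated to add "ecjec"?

Walking "ecjec" from the root, the first 4 characters ("ecje") follow existing edges; "c" is the first miss.
So 5 − 4 = 1 new nodes.

1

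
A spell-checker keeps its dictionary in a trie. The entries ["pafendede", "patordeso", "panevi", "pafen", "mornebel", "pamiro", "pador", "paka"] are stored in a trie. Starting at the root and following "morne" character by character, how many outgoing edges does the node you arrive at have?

1

Walk "morne" from the root, arriving at one node.
Characters that immediately follow "morne" among the stored strings: {b}.
That node has 1 child edge.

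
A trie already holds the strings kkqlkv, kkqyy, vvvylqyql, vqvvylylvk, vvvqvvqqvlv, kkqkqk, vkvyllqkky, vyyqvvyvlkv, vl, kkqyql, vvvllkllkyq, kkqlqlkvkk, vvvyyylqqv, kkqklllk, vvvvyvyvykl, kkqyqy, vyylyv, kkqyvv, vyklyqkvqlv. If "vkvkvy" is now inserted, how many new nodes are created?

3

Walking "vkvkvy" from the root, the first 3 characters ("vkv") follow existing edges; "k" is the first miss.
New nodes needed: |"vkvkvy"| − 3 = 6 − 3 = 3.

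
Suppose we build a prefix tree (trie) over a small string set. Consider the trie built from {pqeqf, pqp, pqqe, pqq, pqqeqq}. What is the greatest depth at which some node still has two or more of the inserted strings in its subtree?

4

The deepest shared node is where two words last agree before diverging.
"pqqe" and "pqqeqq" agree on "pqqe" (4 characters) before diverging; nothing deeper is shared.
Longest shared-prefix length: 4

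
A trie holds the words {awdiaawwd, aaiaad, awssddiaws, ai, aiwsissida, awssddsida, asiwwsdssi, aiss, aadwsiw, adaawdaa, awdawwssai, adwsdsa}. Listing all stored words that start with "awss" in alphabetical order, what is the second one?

awssddsida

DFS of the "awss" subtree visits, in order: "awssddiaws", "awssddsida"
The 2nd is awssddsida.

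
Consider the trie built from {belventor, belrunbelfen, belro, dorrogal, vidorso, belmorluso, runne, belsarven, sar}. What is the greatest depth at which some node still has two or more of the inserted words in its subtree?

The deepest shared node is where two words last agree before diverging.
e.g. "belro" and "belrunbelfen" share the prefix "belr" of length 4; no pair shares a longer one.
Longest shared-prefix length: 4

4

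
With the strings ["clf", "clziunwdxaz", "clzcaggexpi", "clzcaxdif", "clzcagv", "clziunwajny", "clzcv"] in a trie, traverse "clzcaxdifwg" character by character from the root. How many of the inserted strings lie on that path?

Walk "clzcaxdifwg" from the root; an end-of-word marker is hit whenever a stored word is a prefix of "clzcaxdifwg".
Prefixes of the query that are stored words: "clzcaxdif"
Count: 1

1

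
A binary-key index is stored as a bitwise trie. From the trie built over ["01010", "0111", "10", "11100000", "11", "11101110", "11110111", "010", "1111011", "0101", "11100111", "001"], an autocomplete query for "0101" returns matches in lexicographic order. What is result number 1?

Filter for "0101…" and sort: "0101", "01010"
The 1st is 0101.

0101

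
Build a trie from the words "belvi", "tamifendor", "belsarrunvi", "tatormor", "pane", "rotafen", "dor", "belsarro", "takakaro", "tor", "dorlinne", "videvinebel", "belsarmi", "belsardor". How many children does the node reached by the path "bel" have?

2

Walk "bel" from the root, arriving at one node.
Characters that immediately follow "bel" among the stored strings: {s, v}.
That node has 2 child edges.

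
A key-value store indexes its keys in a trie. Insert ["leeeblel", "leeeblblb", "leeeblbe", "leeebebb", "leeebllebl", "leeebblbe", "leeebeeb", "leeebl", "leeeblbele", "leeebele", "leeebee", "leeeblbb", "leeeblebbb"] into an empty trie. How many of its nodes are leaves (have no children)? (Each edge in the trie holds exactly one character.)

10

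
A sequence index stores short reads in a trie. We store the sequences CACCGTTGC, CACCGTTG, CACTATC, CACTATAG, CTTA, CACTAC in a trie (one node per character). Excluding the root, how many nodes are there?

19

For each word, the new-node count is its length minus the longest prefix already in the trie:
  "CACCGTTGC" → 9 new (C, A, C, C, G, T, T, G, C)
  "CACCGTTG" → prefix "CACCGTTG" already present; 0 new (none)
  "CACTATC" → prefix "CAC" already present; 4 new (T, A, T, C)
  "CACTATAG" → prefix "CACTAT" already present; 2 new (A, G)
  "CTTA" → prefix "C" already present; 3 new (T, T, A)
  "CACTAC" → prefix "CACTA" already present; 1 new (C)
Total nodes = 9 + 0 + 4 + 2 + 3 + 1 = 19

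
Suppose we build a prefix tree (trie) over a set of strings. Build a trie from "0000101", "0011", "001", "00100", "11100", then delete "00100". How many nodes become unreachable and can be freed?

2

Walk "00100" from the leaf back toward the root, removing each node that no remaining word uses.
The suffix "00" (2 nodes) is used only by "00100"; the node for "001" still has the child "1", so pruning stops there.
Nodes removed: 2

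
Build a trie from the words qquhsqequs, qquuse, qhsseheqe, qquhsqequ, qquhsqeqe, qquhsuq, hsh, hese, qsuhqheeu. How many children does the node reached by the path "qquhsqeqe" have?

0

Follow the path "qquhsqeqe" to its node, then look at its outgoing edges.
No stored string extends past "qquhsqeqe".
That node has 0 child edges.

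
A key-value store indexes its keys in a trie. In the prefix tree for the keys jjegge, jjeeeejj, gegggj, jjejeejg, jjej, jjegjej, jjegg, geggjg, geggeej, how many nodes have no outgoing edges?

A leaf is a node with no children — equivalently, the end of a word that is not a proper prefix of any other stored word.
Those words: "geggeej", "gegggj", "geggjg", "jjeeeejj", "jjegge", "jjegjej", "jjejeejg"
Leaf count: 7

7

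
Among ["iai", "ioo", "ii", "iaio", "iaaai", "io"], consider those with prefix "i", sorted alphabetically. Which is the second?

iai

Words with prefix "i", in lexicographic order: "iaaai", "iai", "iaio", "ii", "io", "ioo"
Position 2: iai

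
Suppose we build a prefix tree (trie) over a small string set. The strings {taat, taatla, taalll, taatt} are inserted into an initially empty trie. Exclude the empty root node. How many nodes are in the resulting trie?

10

Trie structure (* marks end of a word):
(root)
└─ t
   └─ a
      └─ a
         ├─ l
         │  └─ l
         │     └─ l *
         └─ t *
            ├─ l
            │  └─ a *
            └─ t *
Counting every labelled node above: 10.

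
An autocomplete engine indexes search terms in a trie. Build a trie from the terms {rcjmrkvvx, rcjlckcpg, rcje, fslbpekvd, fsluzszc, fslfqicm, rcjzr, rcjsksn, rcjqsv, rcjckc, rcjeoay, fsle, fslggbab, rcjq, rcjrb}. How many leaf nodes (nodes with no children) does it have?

13

Leaves are exactly the stored words that no other stored word extends.
Those words: "fslbpekvd", "fsle", "fslfqicm", "fslggbab", "fsluzszc", "rcjckc", "rcjeoay", "rcjlckcpg", "rcjmrkvvx", "rcjqsv", "rcjrb", "rcjsksn", "rcjzr"
Leaf count: 13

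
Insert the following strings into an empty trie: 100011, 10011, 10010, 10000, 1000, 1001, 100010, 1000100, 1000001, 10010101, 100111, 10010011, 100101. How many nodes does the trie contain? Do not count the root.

21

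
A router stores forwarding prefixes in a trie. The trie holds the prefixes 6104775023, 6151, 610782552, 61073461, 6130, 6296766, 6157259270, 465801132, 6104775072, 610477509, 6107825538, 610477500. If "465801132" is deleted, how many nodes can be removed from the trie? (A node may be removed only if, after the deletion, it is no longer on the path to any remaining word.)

After clearing the end-marker at "465801132", prune upward until reaching a node still needed by another word.
No other word shares any prefix with "465801132", so all 9 of its nodes go.
Nodes removed: 9

9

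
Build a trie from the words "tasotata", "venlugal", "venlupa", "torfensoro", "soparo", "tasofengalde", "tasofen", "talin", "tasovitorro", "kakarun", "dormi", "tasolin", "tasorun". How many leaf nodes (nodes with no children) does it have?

12

A leaf is a node with no children — equivalently, the end of a word that is not a proper prefix of any other stored word.
Those words: "dormi", "kakarun", "soparo", "talin", "tasofengalde", "tasolin", "tasorun", "tasotata", "tasovitorro", "torfensoro", "venlugal", "venlupa"
Leaf count: 12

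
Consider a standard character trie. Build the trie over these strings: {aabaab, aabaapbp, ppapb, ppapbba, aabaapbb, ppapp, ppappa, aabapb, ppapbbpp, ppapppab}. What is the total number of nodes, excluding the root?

26

Trie structure (* marks end of a word):
(root)
├─ a
│  └─ a
│     └─ b
│        └─ a
│           ├─ a
│           │  ├─ b *
│           │  └─ p
│           │     └─ b
│           │        ├─ b *
│           │        └─ p *
│           └─ p
│              └─ b *
└─ p
   └─ p
      └─ a
         └─ p
            ├─ b *
            │  └─ b
            │     ├─ a *
            │     └─ p
            │        └─ p *
            └─ p *
               ├─ a *
               └─ p
                  └─ a
                     └─ b *
Counting every labelled node above: 26.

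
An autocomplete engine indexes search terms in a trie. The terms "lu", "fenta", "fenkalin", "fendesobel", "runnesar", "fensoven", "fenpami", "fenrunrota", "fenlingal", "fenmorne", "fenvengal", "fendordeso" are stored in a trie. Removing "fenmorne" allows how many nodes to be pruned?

5

A node on "fenmorne"'s path can go only if nothing else ends at it or branches off below it.
The suffix "morne" (5 nodes) is used only by "fenmorne"; the node for "fen" still has the child "t", so pruning stops there.
Nodes removed: 5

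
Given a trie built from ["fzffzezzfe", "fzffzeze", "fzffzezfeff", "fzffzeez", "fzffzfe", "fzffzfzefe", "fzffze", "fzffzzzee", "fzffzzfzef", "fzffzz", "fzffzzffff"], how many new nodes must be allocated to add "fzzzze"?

4

Walking "fzzzze" from the root, the first 2 characters ("fz") follow existing edges; "z" is the first miss.
Each of the 4 remaining characters creates one node.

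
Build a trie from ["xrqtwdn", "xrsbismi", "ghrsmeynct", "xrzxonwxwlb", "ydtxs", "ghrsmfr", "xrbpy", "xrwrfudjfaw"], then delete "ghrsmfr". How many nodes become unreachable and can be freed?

2

After clearing the end-marker at "ghrsmfr", prune upward until reaching a node still needed by another word.
The suffix "fr" (2 nodes) is used only by "ghrsmfr"; the node for "ghrsm" still has the child "e", so pruning stops there.
Nodes removed: 2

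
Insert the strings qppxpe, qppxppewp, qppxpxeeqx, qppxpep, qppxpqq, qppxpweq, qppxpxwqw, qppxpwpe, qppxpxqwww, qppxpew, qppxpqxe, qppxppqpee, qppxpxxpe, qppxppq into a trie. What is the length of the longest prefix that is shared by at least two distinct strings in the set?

Look for the deepest trie node that still has at least two words in its subtree.
"qppxppq" and "qppxppqpee" agree on "qppxppq" (7 characters) before diverging; nothing deeper is shared.
Longest shared-prefix length: 7

7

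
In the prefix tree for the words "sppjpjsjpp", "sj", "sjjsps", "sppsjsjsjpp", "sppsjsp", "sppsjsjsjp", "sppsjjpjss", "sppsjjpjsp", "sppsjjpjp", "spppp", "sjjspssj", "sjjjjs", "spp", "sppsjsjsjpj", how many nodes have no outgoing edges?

Leaves are exactly the stored words that no other stored word extends.
Those words: "sjjjjs", "sjjspssj", "sppjpjsjpp", "spppp", "sppsjjpjp", "sppsjjpjsp", "sppsjjpjss", "sppsjsjsjpj", "sppsjsjsjpp", "sppsjsp"
Leaf count: 10

10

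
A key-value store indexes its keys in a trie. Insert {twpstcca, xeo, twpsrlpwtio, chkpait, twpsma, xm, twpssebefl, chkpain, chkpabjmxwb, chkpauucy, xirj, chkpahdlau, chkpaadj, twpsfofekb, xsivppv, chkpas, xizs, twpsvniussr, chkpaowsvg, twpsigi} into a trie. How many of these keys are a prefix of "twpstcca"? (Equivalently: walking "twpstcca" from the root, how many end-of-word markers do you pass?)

Traverse "twpstcca" character by character; count nodes along the way that are marked as word ends.
Prefixes of the query that are stored words: "twpstcca"
Count: 1

1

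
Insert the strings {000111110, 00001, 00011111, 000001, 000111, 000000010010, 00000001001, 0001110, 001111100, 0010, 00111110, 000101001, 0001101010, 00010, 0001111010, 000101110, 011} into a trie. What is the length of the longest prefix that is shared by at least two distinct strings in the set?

11

The deepest shared node is where two words last agree before diverging.
e.g. "00000001001" and "000000010010" share the prefix "00000001001" of length 11; no pair shares a longer one.
Longest shared-prefix length: 11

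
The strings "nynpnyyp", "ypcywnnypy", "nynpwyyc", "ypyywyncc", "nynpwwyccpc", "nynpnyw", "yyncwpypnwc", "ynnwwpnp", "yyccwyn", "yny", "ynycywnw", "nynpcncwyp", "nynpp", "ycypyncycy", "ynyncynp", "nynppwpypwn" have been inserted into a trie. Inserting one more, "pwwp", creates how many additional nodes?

"pwwp" shares no prefix with any stored word, so all 4 characters open new nodes.
4 − 0 = 4 new nodes.

4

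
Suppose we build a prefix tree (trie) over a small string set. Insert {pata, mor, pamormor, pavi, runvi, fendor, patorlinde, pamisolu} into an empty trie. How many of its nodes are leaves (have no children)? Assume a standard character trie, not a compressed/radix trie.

8

A leaf is a node with no children — equivalently, the end of a word that is not a proper prefix of any other stored word.
Those words: "fendor", "mor", "pamisolu", "pamormor", "pata", "patorlinde", "pavi", "runvi"
Leaf count: 8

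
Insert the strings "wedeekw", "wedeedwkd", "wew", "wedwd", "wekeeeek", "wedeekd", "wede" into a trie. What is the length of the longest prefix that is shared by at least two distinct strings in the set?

Equivalently: take the maximum, over all pairs, of their longest common prefix length.
"wedeekd" and "wedeekw" agree on "wedeek" (6 characters) before diverging; nothing deeper is shared.
Longest shared-prefix length: 6

6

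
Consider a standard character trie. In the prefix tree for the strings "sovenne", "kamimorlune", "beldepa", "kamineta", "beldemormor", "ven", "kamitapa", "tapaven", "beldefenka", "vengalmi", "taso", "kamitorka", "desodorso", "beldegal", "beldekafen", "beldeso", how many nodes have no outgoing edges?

15

Leaves are exactly the stored words that no other stored word extends.
Those words: "beldefenka", "beldegal", "beldekafen", "beldemormor", "beldepa", "beldeso", "desodorso", "kamimorlune", "kamineta", "kamitapa", "kamitorka", "sovenne", "tapaven", "taso", "vengalmi"
Leaf count: 15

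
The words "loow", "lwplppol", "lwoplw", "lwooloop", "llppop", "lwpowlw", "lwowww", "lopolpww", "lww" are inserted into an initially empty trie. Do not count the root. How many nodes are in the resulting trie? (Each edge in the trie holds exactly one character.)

39

Count nodes per top-level branch (shared prefixes stored once):
  'l'-branch (llppop, loow, lopolpww, lwooloop, lwoplw, lwowww, lwplppol, lwpowlw, lww): 39 nodes
Sum: 39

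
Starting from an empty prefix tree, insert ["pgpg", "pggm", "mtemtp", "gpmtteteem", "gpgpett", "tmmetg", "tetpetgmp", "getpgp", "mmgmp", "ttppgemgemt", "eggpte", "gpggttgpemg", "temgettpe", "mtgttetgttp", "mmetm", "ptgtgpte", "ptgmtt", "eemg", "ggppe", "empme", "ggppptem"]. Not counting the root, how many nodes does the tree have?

For each word, the new-node count is its length minus the longest prefix already in the trie:
  "pgpg" → 4 new (p, g, p, g)
  "pggm" → prefix "pg" already present; 2 new (g, m)
  "mtemtp" → 6 new (m, t, e, m, t, p)
  "gpmtteteem" → 10 new (g, p, m, t, t, e, t, e, e, m)
  "gpgpett" → prefix "gp" already present; 5 new (g, p, e, t, t)
  "tmmetg" → 6 new (t, m, m, e, t, g)
  "tetpetgmp" → prefix "t" already present; 8 new (e, t, p, e, t, g, m, p)
  "getpgp" → prefix "g" already present; 5 new (e, t, p, g, p)
  "mmgmp" → prefix "m" already present; 4 new (m, g, m, p)
  "ttppgemgemt" → prefix "t" already present; 10 new (t, p, p, g, e, m, g, e, m, t)
  "eggpte" → 6 new (e, g, g, p, t, e)
  "gpggttgpemg" → prefix "gpg" already present; 8 new (g, t, t, g, p, e, m, g)
  "temgettpe" → prefix "te" already present; 7 new (m, g, e, t, t, p, e)
  "mtgttetgttp" → prefix "mt" already present; 9 new (g, t, t, e, t, g, t, t, p)
  "mmetm" → prefix "mm" already present; 3 new (e, t, m)
  "ptgtgpte" → prefix "p" already present; 7 new (t, g, t, g, p, t, e)
  "ptgmtt" → prefix "ptg" already present; 3 new (m, t, t)
  "eemg" → prefix "e" already present; 3 new (e, m, g)
  "ggppe" → prefix "g" already present; 4 new (g, p, p, e)
  "empme" → prefix "e" already present; 4 new (m, p, m, e)
  "ggppptem" → prefix "ggpp" already present; 4 new (p, t, e, m)
Total nodes = 4 + 2 + 6 + 10 + 5 + 6 + 8 + 5 + 4 + 10 + 6 + 8 + 7 + 9 + 3 + 7 + 3 + 3 + 4 + 4 + 4 = 118

118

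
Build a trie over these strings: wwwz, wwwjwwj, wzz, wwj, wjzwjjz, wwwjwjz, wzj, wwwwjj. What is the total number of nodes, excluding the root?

23

Trie structure (* marks end of a word):
(root)
└─ w
   ├─ j
   │  └─ z
   │     └─ w
   │        └─ j
   │           └─ j
   │              └─ z *
   ├─ w
   │  ├─ j *
   │  └─ w
   │     ├─ j
   │     │  └─ w
   │     │     ├─ j
   │     │     │  └─ z *
   │     │     └─ w
   │     │        └─ j *
   │     ├─ w
   │     │  └─ j
   │     │     └─ j *
   │     └─ z *
   └─ z
      ├─ j *
      └─ z *
Counting every labelled node above: 23.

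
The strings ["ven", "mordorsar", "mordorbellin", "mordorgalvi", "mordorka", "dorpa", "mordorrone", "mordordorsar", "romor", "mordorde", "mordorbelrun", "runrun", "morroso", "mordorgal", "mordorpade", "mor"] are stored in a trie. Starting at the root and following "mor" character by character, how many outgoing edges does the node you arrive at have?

Follow the path "mor" to its node, then look at its outgoing edges.
Distinct next characters after "mor": d, r.
That node has 2 child edges.

2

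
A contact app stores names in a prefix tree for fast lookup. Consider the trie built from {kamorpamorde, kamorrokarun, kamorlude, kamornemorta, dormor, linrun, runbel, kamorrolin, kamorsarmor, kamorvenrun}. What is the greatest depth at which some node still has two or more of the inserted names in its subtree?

Equivalently: take the maximum, over all pairs, of their longest common prefix length.
"kamorrokarun" and "kamorrolin" agree on "kamorro" (7 characters) before diverging; nothing deeper is shared.
Longest shared-prefix length: 7

7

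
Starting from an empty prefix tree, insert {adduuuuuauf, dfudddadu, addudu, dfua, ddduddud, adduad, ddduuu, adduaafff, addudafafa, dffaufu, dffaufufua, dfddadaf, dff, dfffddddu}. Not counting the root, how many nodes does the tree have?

63

Count nodes per top-level branch (shared prefixes stored once):
  'a'-branch (adduaafff, adduad, addudafafa, addudu, adduuuuuauf): 24 nodes
  'd'-branch (ddduddud, ddduuu, dfddadaf, dff, dffaufu, dffaufufua, dfffddddu, dfua, dfudddadu): 39 nodes
Sum: 63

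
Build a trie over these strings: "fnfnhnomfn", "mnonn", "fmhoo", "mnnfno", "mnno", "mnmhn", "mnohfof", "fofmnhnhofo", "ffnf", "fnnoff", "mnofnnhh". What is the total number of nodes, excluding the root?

Insert word by word; a character creates a node only if that edge doesn't already exist:
  "fnfnhnomfn" → 10 new (f, n, f, n, h, n, o, m, f, n)
  "mnonn" → 5 new (m, n, o, n, n)
  "fmhoo" → prefix "f" already present; 4 new (m, h, o, o)
  "mnnfno" → prefix "mn" already present; 4 new (n, f, n, o)
  "mnno" → prefix "mnn" already present; 1 new (o)
  "mnmhn" → prefix "mn" already present; 3 new (m, h, n)
  "mnohfof" → prefix "mno" already present; 4 new (h, f, o, f)
  "fofmnhnhofo" → prefix "f" already present; 10 new (o, f, m, n, h, n, h, o, f, o)
  "ffnf" → prefix "f" already present; 3 new (f, n, f)
  "fnnoff" → prefix "fn" already present; 4 new (n, o, f, f)
  "mnofnnhh" → prefix "mno" already present; 5 new (f, n, n, h, h)
Total nodes = 10 + 5 + 4 + 4 + 1 + 3 + 4 + 10 + 3 + 4 + 5 = 53

53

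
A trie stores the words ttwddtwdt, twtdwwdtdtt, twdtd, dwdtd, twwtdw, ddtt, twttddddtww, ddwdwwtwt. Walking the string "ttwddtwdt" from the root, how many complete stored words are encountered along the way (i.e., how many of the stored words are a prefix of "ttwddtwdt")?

1

Check each prefix of "ttwddtwdt" against the stored set — each match is an end-marker on the path.
Prefixes of the query that are stored words: "ttwddtwdt"
Count: 1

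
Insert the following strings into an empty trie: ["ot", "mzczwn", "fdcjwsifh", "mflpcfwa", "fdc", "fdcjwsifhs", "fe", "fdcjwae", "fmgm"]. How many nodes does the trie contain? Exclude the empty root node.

31

Count nodes per top-level branch (shared prefixes stored once):
  'f'-branch (fdc, fdcjwae, fdcjwsifh, fdcjwsifhs, fe, fmgm): 16 nodes
  'm'-branch (mflpcfwa, mzczwn): 13 nodes
  'o'-branch (ot): 2 nodes
Sum: 31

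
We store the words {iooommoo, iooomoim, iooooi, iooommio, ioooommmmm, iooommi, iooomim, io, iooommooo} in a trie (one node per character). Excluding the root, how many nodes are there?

23

Insert word by word; a character creates a node only if that edge doesn't already exist:
  "iooommoo" → 8 new (i, o, o, o, m, m, o, o)
  "iooomoim" → prefix "iooom" already present; 3 new (o, i, m)
  "iooooi" → prefix "iooo" already present; 2 new (o, i)
  "iooommio" → prefix "iooomm" already present; 2 new (i, o)
  "ioooommmmm" → prefix "ioooo" already present; 5 new (m, m, m, m, m)
  "iooommi" → prefix "iooommi" already present; 0 new (none)
  "iooomim" → prefix "iooom" already present; 2 new (i, m)
  "io" → prefix "io" already present; 0 new (none)
  "iooommooo" → prefix "iooommoo" already present; 1 new (o)
Total nodes = 8 + 3 + 2 + 2 + 5 + 0 + 2 + 0 + 1 = 23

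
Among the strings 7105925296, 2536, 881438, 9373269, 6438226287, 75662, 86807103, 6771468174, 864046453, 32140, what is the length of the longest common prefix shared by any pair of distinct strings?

Look for the deepest trie node that still has at least two words in its subtree.
e.g. "864046453" and "86807103" share the prefix "86" of length 2; no pair shares a longer one.
Longest shared-prefix length: 2

2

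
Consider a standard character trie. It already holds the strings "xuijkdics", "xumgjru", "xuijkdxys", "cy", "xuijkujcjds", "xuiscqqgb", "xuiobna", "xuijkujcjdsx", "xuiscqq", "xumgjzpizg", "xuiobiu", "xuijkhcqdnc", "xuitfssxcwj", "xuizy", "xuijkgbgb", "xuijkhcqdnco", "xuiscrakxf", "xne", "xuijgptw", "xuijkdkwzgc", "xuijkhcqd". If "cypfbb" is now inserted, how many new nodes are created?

The longest prefix of "cypfbb" already in the trie is "cy" (length 2).
Each of the 4 remaining characters creates one node.

4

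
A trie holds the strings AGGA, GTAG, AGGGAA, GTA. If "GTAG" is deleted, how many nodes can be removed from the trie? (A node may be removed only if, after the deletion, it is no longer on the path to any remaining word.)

A node on "GTAG"'s path can go only if nothing else ends at it or branches off below it.
The suffix "G" (1 node) is used only by "GTAG"; "GTA" is itself a stored word, so pruning stops there.
Nodes removed: 1

1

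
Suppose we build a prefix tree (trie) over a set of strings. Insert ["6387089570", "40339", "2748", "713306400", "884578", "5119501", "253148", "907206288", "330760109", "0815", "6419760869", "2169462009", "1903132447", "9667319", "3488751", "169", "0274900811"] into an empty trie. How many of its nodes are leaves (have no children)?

A leaf is a node with no children — equivalently, the end of a word that is not a proper prefix of any other stored word.
Those words: "0274900811", "0815", "169", "1903132447", "2169462009", "253148", "2748", "330760109", "3488751", "40339", "5119501", "6387089570", "6419760869", "713306400", "884578", "907206288", "9667319"
Leaf count: 17

17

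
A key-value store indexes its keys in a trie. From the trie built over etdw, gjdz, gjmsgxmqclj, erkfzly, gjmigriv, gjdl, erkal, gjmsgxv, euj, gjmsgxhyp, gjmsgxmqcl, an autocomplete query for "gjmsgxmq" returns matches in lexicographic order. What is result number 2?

gjmsgxmqclj

Filter for "gjmsgxmq…" and sort: "gjmsgxmqcl", "gjmsgxmqclj"
The 2nd is gjmsgxmqclj.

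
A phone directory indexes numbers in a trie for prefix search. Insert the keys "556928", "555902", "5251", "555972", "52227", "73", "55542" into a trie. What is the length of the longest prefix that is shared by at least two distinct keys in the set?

4

Equivalently: take the maximum, over all pairs, of their longest common prefix length.
e.g. "555902" and "555972" share the prefix "5559" of length 4; no pair shares a longer one.
Longest shared-prefix length: 4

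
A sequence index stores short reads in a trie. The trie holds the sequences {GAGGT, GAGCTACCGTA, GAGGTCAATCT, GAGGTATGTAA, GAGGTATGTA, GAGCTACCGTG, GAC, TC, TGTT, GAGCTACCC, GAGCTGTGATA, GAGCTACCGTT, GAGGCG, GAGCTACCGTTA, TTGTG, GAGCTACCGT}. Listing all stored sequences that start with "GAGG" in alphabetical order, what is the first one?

Filter for "GAGG…" and sort: "GAGGCG", "GAGGT", "GAGGTATGTA", "GAGGTATGTAA", "GAGGTCAATCT"
The 1st is GAGGCG.

GAGGCG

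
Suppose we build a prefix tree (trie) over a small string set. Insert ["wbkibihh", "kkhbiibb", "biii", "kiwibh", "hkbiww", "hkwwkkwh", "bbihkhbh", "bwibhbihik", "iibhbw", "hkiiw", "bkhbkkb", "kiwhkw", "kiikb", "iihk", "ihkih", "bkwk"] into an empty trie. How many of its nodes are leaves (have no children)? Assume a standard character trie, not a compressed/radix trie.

16

A leaf is a node with no children — equivalently, the end of a word that is not a proper prefix of any other stored word.
Those words: "bbihkhbh", "biii", "bkhbkkb", "bkwk", "bwibhbihik", "hkbiww", "hkiiw", "hkwwkkwh", "ihkih", "iibhbw", "iihk", "kiikb", "kiwhkw", "kiwibh", "kkhbiibb", "wbkibihh"
Leaf count: 16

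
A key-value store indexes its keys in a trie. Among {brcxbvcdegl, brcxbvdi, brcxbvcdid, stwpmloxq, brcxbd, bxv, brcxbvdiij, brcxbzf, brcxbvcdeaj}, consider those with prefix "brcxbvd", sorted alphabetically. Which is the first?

brcxbvdi

Words with prefix "brcxbvd", in lexicographic order: "brcxbvdi", "brcxbvdiij"
The 1st is brcxbvdi.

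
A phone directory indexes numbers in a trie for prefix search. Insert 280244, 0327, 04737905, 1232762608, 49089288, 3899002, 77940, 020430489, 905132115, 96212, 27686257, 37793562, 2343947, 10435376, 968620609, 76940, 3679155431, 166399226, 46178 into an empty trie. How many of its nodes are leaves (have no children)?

A leaf is a node with no children — equivalently, the end of a word that is not a proper prefix of any other stored word.
Those words: "020430489", "0327", "04737905", "10435376", "1232762608", "166399226", "2343947", "27686257", "280244", "3679155431", "37793562", "3899002", "46178", "49089288", "76940", "77940", "905132115", "96212", "968620609"
Leaf count: 19

19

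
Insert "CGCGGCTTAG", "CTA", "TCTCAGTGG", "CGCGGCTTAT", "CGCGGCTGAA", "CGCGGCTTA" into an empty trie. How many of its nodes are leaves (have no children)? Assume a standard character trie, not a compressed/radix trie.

Leaves are exactly the stored words that no other stored word extends.
Those words: "CGCGGCTGAA", "CGCGGCTTAG", "CGCGGCTTAT", "CTA", "TCTCAGTGG"
Leaf count: 5

5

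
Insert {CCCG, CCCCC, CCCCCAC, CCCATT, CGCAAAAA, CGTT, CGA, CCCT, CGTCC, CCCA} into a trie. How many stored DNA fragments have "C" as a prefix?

10

Filter for entries beginning with "C":
Matches: "CCCA", "CCCATT", "CCCCC", "CCCCCAC", "CCCG", "CCCT", "CGA", "CGCAAAAA", "CGTCC", "CGTT"
Count: 10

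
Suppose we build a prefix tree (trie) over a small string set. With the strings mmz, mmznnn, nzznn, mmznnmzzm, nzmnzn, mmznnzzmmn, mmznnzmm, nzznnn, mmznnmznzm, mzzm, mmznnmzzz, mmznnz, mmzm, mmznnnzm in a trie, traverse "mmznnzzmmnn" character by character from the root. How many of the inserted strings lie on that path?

3

Walk "mmznnzzmmnn" from the root; an end-of-word marker is hit whenever a stored word is a prefix of "mmznnzzmmnn".
Prefixes of the query that are stored words: "mmz", "mmznnz", "mmznnzzmmn"
Count: 3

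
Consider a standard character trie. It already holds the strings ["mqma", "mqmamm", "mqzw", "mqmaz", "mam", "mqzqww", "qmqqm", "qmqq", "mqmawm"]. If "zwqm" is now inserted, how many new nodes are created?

No existing word starts with "z", so every character of "zwqm" needs a new node.
4 − 0 = 4 new nodes.

4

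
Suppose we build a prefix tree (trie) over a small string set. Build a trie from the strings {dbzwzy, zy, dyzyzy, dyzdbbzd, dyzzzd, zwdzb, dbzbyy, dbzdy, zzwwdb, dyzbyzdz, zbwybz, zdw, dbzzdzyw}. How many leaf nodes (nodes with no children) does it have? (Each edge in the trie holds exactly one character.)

13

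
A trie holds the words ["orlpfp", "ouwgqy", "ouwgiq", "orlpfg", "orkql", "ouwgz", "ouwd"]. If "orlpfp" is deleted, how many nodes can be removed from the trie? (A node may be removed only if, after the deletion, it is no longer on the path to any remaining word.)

1

After clearing the end-marker at "orlpfp", prune upward until reaching a node still needed by another word.
The suffix "p" (1 node) is used only by "orlpfp"; the node for "orlpf" still has the child "g", so pruning stops there.
Nodes removed: 1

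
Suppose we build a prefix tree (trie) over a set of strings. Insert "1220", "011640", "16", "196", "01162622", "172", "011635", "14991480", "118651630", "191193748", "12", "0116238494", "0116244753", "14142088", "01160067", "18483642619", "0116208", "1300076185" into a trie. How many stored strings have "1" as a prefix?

Filter for entries beginning with "1":
Matches: "118651630", "12", "1220", "1300076185", "14142088", "14991480", "16", "172", "18483642619", "191193748", "196"
Count: 11

11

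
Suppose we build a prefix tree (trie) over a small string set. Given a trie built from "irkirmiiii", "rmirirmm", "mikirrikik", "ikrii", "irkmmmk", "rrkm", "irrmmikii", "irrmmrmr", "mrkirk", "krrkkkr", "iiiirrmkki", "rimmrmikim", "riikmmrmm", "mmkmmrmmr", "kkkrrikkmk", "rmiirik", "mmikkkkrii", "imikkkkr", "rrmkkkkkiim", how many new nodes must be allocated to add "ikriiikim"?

Walking "ikriiikim" from the root, the first 5 characters ("ikrii") follow existing edges; "i" is the first miss.
Each of the 4 remaining characters creates one node.

4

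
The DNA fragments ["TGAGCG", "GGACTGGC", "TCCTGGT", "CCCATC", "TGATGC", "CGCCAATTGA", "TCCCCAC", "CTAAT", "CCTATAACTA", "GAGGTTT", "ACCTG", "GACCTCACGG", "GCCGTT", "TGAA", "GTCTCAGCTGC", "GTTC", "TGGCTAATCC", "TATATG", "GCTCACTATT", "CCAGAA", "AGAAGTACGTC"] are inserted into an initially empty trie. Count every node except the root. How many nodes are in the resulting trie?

Trace insertions, counting only characters that open a new branch:
  "TGAGCG" → 6 new (T, G, A, G, C, G)
  "GGACTGGC" → 8 new (G, G, A, C, T, G, G, C)
  "TCCTGGT" → prefix "T" already present; 6 new (C, C, T, G, G, T)
  "CCCATC" → 6 new (C, C, C, A, T, C)
  "TGATGC" → prefix "TGA" already present; 3 new (T, G, C)
  "CGCCAATTGA" → prefix "C" already present; 9 new (G, C, C, A, A, T, T, G, A)
  "TCCCCAC" → prefix "TCC" already present; 4 new (C, C, A, C)
  "CTAAT" → prefix "C" already present; 4 new (T, A, A, T)
  "CCTATAACTA" → prefix "CC" already present; 8 new (T, A, T, A, A, C, T, A)
  "GAGGTTT" → prefix "G" already present; 6 new (A, G, G, T, T, T)
  "ACCTG" → 5 new (A, C, C, T, G)
  "GACCTCACGG" → prefix "GA" already present; 8 new (C, C, T, C, A, C, G, G)
  "GCCGTT" → prefix "G" already present; 5 new (C, C, G, T, T)
  "TGAA" → prefix "TGA" already present; 1 new (A)
  "GTCTCAGCTGC" → prefix "G" already present; 10 new (T, C, T, C, A, G, C, T, G, C)
  "GTTC" → prefix "GT" already present; 2 new (T, C)
  "TGGCTAATCC" → prefix "TG" already present; 8 new (G, C, T, A, A, T, C, C)
  "TATATG" → prefix "T" already present; 5 new (A, T, A, T, G)
  "GCTCACTATT" → prefix "GC" already present; 8 new (T, C, A, C, T, A, T, T)
  "CCAGAA" → prefix "CC" already present; 4 new (A, G, A, A)
  "AGAAGTACGTC" → prefix "A" already present; 10 new (G, A, A, G, T, A, C, G, T, C)
Total nodes = 6 + 8 + 6 + 6 + 3 + 9 + 4 + 4 + 8 + 6 + 5 + 8 + 5 + 1 + 10 + 2 + 8 + 5 + 8 + 4 + 10 = 126

126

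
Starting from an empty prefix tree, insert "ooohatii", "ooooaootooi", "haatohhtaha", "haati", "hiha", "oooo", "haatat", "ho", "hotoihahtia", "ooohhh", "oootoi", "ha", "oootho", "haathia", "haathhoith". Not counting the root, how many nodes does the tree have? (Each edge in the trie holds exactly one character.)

For each word, the new-node count is its length minus the longest prefix already in the trie:
  "ooohatii" → 8 new (o, o, o, h, a, t, i, i)
  "ooooaootooi" → prefix "ooo" already present; 8 new (o, a, o, o, t, o, o, i)
  "haatohhtaha" → 11 new (h, a, a, t, o, h, h, t, a, h, a)
  "haati" → prefix "haat" already present; 1 new (i)
  "hiha" → prefix "h" already present; 3 new (i, h, a)
  "oooo" → prefix "oooo" already present; 0 new (none)
  "haatat" → prefix "haat" already present; 2 new (a, t)
  "ho" → prefix "h" already present; 1 new (o)
  "hotoihahtia" → prefix "ho" already present; 9 new (t, o, i, h, a, h, t, i, a)
  "ooohhh" → prefix "oooh" already present; 2 new (h, h)
  "oootoi" → prefix "ooo" already present; 3 new (t, o, i)
  "ha" → prefix "ha" already present; 0 new (none)
  "oootho" → prefix "ooot" already present; 2 new (h, o)
  "haathia" → prefix "haat" already present; 3 new (h, i, a)
  "haathhoith" → prefix "haath" already present; 5 new (h, o, i, t, h)
Total nodes = 8 + 8 + 11 + 1 + 3 + 0 + 2 + 1 + 9 + 2 + 3 + 0 + 2 + 3 + 5 = 58

58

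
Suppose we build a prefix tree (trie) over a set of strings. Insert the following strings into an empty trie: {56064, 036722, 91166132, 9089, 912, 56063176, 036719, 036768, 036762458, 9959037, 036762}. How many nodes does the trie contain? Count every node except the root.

41

Insert word by word; a character creates a node only if that edge doesn't already exist:
  "56064" → 5 new (5, 6, 0, 6, 4)
  "036722" → 6 new (0, 3, 6, 7, 2, 2)
  "91166132" → 8 new (9, 1, 1, 6, 6, 1, 3, 2)
  "9089" → prefix "9" already present; 3 new (0, 8, 9)
  "912" → prefix "91" already present; 1 new (2)
  "56063176" → prefix "5606" already present; 4 new (3, 1, 7, 6)
  "036719" → prefix "0367" already present; 2 new (1, 9)
  "036768" → prefix "0367" already present; 2 new (6, 8)
  "036762458" → prefix "03676" already present; 4 new (2, 4, 5, 8)
  "9959037" → prefix "9" already present; 6 new (9, 5, 9, 0, 3, 7)
  "036762" → prefix "036762" already present; 0 new (none)
Total nodes = 5 + 6 + 8 + 3 + 1 + 4 + 2 + 2 + 4 + 6 + 0 = 41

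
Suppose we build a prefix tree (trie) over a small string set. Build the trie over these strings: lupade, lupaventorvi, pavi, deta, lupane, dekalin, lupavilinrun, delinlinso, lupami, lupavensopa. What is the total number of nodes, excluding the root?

For each word, the new-node count is its length minus the longest prefix already in the trie:
  "lupade" → 6 new (l, u, p, a, d, e)
  "lupaventorvi" → prefix "lupa" already present; 8 new (v, e, n, t, o, r, v, i)
  "pavi" → 4 new (p, a, v, i)
  "deta" → 4 new (d, e, t, a)
  "lupane" → prefix "lupa" already present; 2 new (n, e)
  "dekalin" → prefix "de" already present; 5 new (k, a, l, i, n)
  "lupavilinrun" → prefix "lupav" already present; 7 new (i, l, i, n, r, u, n)
  "delinlinso" → prefix "de" already present; 8 new (l, i, n, l, i, n, s, o)
  "lupami" → prefix "lupa" already present; 2 new (m, i)
  "lupavensopa" → prefix "lupaven" already present; 4 new (s, o, p, a)
Total nodes = 6 + 8 + 4 + 4 + 2 + 5 + 7 + 8 + 2 + 4 = 50

50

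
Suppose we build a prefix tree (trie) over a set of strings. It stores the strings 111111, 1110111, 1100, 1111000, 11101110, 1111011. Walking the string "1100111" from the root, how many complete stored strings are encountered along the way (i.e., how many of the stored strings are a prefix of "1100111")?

Walk "1100111" from the root; an end-of-word marker is hit whenever a stored word is a prefix of "1100111".
Prefixes of the query that are stored words: "1100"
Count: 1

1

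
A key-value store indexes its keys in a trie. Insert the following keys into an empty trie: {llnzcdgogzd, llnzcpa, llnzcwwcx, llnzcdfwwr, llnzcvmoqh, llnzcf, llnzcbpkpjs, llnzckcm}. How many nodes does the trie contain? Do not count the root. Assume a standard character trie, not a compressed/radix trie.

36

Trie structure (* marks end of a word):
(root)
└─ l
   └─ l
      └─ n
         └─ z
            └─ c
               ├─ b
               │  └─ p
               │     └─ k
               │        └─ p
               │           └─ j
               │              └─ s *
               ├─ d
               │  ├─ f
               │  │  └─ w
               │  │     └─ w
               │  │        └─ r *
               │  └─ g
               │     └─ o
               │        └─ g
               │           └─ z
               │              └─ d *
               ├─ f *
               ├─ k
               │  └─ c
               │     └─ m *
               ├─ p
               │  └─ a *
               ├─ v
               │  └─ m
               │     └─ o
               │        └─ q
               │           └─ h *
               └─ w
                  └─ w
                     └─ c
                        └─ x *
Counting every labelled node above: 36.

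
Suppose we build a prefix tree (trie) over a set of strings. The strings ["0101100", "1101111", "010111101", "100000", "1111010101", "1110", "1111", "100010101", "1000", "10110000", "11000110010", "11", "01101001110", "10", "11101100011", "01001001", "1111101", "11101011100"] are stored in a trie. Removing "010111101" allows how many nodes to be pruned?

4

Walk "010111101" from the leaf back toward the root, removing each node that no remaining word uses.
The suffix "1101" (4 nodes) is used only by "010111101"; the node for "01011" still has the child "0", so pruning stops there.
Nodes removed: 4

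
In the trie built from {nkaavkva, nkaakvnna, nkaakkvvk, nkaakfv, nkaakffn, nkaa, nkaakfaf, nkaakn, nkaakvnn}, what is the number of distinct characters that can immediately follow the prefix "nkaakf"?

The children of the "nkaakf" node are the distinct next characters among strings starting with "nkaakf".
Distinct next characters after "nkaakf": a, f, v.
That node has 3 child edges.

3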